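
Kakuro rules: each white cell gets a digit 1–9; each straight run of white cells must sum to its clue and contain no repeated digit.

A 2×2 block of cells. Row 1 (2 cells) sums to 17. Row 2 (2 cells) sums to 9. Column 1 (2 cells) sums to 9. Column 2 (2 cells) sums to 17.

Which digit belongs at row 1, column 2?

17 in 2 cells must be {8,9}.
The 17 across and the 9 down share only 8, so (1,1) = 8.
(1,2) = 17 − 8 = 9 completes the 17 across.
(2,1) = 9 − 8 = 1 completes the 9 down.
(2,2) = 9 − 1 = 8 completes the 9 across.

9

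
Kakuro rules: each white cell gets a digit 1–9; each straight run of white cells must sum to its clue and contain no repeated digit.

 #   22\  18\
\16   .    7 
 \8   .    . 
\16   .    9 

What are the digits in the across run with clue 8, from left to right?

16 in 2 cells must be {7,9}.
R1C1 = 16 − 7 = 9 completes the 16 across.
R2C2 = 18 − 16 = 2 completes the 18 down.
R3C1 = 16 − 9 = 7 completes the 16 across.
R2C1 = 8 − 2 = 6 completes the 8 across.

6 2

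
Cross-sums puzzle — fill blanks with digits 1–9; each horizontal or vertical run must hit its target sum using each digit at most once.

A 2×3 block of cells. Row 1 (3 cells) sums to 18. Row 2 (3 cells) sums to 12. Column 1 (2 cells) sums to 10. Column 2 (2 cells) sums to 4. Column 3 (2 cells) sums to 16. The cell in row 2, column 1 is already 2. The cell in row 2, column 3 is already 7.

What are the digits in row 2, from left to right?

2 3 7

4 in 2 cells must be {1,3}; 16 in 2 cells must be {7,9}.
(1,1) = 10 − 2 = 8 completes the 10 down.
(1,3) = 16 − 7 = 9 completes the 16 down.
(2,2) = 12 − 9 = 3 completes the 12 across.
(1,2) = 18 − 17 = 1 completes the 18 across.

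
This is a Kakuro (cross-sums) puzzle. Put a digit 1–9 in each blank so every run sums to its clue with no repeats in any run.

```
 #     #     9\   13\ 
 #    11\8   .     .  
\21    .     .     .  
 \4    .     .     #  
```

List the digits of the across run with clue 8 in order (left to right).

2, 6

4 in 2 cells must be {1,3}.
The 4 across and the 11 down share only 3, so R3C1 = 3.
R3C2 = 4 − 3 = 1 completes the 4 across.
R2C1 = 11 − 3 = 8 completes the 11 down.
R2C2 = 6: the only remaining digit allowed by both the 21 across and the 9 down.
R2C3 = 21 − 14 = 7 completes the 21 across.
R1C2 = 9 − 7 = 2 completes the 9 down.
R1C3 = 8 − 2 = 6 completes the 8 across.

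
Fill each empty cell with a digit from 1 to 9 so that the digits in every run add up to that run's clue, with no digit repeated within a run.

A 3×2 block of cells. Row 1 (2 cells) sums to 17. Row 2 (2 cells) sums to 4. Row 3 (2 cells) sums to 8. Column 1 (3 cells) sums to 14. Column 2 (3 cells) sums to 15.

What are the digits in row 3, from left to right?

2 6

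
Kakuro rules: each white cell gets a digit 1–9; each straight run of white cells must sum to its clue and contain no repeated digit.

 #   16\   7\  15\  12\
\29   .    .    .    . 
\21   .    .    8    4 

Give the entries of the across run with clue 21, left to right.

7 2 8 4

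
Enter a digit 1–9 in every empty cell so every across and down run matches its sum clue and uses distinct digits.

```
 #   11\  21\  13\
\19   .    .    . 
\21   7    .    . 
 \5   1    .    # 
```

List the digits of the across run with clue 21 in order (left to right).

R1C1 = 11 − 8 = 3 completes the 11 down.
R3C2 = 5 − 1 = 4 completes the 5 across.
Given what's placed, R1C2 must be 9 to fit the 19 across and 21 down.
R1C3 = 19 − 12 = 7 completes the 19 across.
R2C2 = 21 − 13 = 8 completes the 21 down.
R2C3 = 21 − 15 = 6 completes the 21 across.

7 8 6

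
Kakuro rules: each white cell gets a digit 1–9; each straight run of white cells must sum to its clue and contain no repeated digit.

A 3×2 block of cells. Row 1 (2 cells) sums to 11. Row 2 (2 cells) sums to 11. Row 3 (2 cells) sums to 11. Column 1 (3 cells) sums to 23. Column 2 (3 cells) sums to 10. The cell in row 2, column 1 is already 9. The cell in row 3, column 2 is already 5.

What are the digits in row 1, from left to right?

23 in 3 cells must be {6,8,9}.
(2,2) = 11 − 9 = 2 completes the 11 across.
(3,1) = 11 − 5 = 6 completes the 11 across.
(1,1) = 23 − 15 = 8 completes the 23 down.
(1,2) = 11 − 8 = 3 completes the 11 across.

8 3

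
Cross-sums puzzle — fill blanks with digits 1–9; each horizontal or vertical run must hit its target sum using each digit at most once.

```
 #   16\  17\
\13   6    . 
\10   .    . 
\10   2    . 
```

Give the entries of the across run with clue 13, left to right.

6 7

R1C2 = 13 − 6 = 7 completes the 13 across.
R2C1 = 16 − 8 = 8 completes the 16 down.
R2C2 = 10 − 8 = 2 completes the 10 across.
R3C2 = 10 − 2 = 8 completes the 10 across.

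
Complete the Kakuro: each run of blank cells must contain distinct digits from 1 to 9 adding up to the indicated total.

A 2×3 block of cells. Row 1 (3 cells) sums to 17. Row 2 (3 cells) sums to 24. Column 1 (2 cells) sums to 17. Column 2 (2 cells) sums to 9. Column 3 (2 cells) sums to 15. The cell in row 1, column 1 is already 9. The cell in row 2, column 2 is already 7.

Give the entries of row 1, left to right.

24 in 3 cells must be {7,8,9}; 17 in 2 cells must be {8,9}.
(1,2) = 9 − 7 = 2 completes the 9 down.
(1,3) = 17 − 11 = 6 completes the 17 across.
(2,1) = 17 − 9 = 8 completes the 17 down.
(2,3) = 24 − 15 = 9 completes the 24 across.

9, 2, 6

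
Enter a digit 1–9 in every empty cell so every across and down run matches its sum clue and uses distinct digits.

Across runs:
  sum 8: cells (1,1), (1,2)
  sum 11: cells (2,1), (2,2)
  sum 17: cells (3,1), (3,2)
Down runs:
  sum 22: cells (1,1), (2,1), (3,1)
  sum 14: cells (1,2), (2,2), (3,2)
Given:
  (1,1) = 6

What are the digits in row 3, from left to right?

17 in 2 cells must be {8,9}.
(1,2) = 8 − 6 = 2 completes the 8 across.
(3,1) = 9: the only remaining digit allowed by both the 17 across and the 22 down.
(3,2) = 17 − 9 = 8 completes the 17 across.
(2,1) = 22 − 15 = 7 completes the 22 down.
(2,2) = 11 − 7 = 4 completes the 11 across.

9, 8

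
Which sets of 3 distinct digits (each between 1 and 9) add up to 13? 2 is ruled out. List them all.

3 distinct digits from 1–9 sum between 6 and 24.
Dropping sets that contain 2.

{1,3,9}; {1,4,8}; {1,5,7}; {3,4,6}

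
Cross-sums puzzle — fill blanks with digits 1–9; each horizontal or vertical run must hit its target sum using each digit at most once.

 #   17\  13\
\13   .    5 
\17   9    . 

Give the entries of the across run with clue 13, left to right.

17 in 2 cells must be {8,9}.
R1C1 = 13 − 5 = 8 completes the 13 across.
R2C2 = 17 − 9 = 8 completes the 17 across.

8, 5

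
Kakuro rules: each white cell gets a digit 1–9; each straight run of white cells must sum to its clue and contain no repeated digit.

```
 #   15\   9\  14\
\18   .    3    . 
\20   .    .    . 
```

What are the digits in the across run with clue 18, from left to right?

6 3 9

R2C2 = 9 − 3 = 6 completes the 9 down.
R2C1 = 9: the only remaining digit allowed by both the 20 across and the 15 down.
R2C3 = 20 − 15 = 5 completes the 20 across.
R1C1 = 15 − 9 = 6 completes the 15 down.
R1C3 = 18 − 9 = 9 completes the 18 across.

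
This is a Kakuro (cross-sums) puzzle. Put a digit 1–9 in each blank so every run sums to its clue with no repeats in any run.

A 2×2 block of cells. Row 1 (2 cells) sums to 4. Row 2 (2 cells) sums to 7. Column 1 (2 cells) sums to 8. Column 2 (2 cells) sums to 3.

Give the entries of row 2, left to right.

4 in 2 cells must be {1,3}; 3 in 2 cells must be {1,2}.
The 4 across and the 3 down share only 1, so (1,2) = 1.
(2,2) = 3 − 1 = 2 completes the 3 down.
(1,1) = 4 − 1 = 3 completes the 4 across.
(2,1) = 7 − 2 = 5 completes the 7 across.

5 2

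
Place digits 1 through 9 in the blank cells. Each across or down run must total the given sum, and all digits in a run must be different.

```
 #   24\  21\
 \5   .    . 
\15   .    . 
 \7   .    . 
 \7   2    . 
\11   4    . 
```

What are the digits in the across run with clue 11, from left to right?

4 7

R4C2 = 7 − 2 = 5 completes the 7 across.
R5C2 = 11 − 4 = 7 completes the 11 across.
R2C2 = 6: the only remaining digit allowed by both the 15 across and the 21 down.
R2C1 = 15 − 6 = 9 completes the 15 across.
No cell is forced outright now. R1C1 can only be 1 or 3 (the digits allowed by both its 5 across and its 24 down). If R1C1 = 1: then R1C2 would have to be in {4} for the 5 across but in {1,2} for the 21 down — contradiction. So R1C1 = 3.
R1C2 = 5 − 3 = 2 completes the 5 across.
R3C1 = 24 − 18 = 6 completes the 24 down.
R3C2 = 7 − 6 = 1 completes the 7 across.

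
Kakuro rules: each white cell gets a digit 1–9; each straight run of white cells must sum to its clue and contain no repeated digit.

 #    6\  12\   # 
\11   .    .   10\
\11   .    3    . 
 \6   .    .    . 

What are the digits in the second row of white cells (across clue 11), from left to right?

1 3 7

6 in 3 cells must be {1,2,3}.
Nothing is forced directly, so branch on R1C1, whose candidates are 2 or 3. If R1C1 = 2: then R1C2 would have to be in {9} for the 11 across but in {1,2,4,5,7,8} for the 12 down — contradiction. So R1C1 = 3.
R1C2 = 11 − 3 = 8 completes the 11 across.
R3C2 = 12 − 11 = 1 completes the 12 down.
Given what's placed, R3C1 must be 2 to fit the 6 across and 6 down.
R3C3 = 6 − 3 = 3 completes the 6 across.
R2C1 = 6 − 5 = 1 completes the 6 down.
R2C3 = 11 − 4 = 7 completes the 11 across.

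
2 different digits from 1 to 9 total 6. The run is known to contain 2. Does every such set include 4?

Yes

The only way to make 6 from 2 distinct digits under that restriction is {2,4}, which contains 4.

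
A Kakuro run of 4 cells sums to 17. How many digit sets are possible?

9

4 distinct digits from 1–9 sum between 10 and 30.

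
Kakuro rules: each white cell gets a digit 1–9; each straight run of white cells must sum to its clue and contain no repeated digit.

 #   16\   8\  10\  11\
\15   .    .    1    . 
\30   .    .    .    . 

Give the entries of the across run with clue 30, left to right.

30 in 4 cells must be {6,7,8,9}; 16 in 2 cells must be {7,9}.
R2C3 = 10 − 1 = 9 completes the 10 down.
Given what's placed, R2C1 must be 7 to fit the 30 across and 16 down.
R2C2 = 6: the only remaining digit allowed by both the 30 across and the 8 down.
R2C4 = 30 − 22 = 8 completes the 30 across.
R1C1 = 16 − 7 = 9 completes the 16 down.
R1C2 = 8 − 6 = 2 completes the 8 down.
R1C4 = 15 − 12 = 3 completes the 15 across.

7 6 9 8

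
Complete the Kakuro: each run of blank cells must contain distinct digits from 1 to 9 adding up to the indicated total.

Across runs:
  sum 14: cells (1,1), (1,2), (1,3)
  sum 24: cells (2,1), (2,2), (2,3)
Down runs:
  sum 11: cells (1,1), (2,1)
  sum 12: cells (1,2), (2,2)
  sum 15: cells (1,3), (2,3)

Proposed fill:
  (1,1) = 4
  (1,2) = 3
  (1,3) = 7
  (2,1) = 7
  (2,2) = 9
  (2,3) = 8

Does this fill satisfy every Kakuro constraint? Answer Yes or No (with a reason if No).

Across: 4+3+7=14; 7+9+8=24. Down: 4+7=11; 3+9=12; 7+8=15. No digit repeats within any run.

Yes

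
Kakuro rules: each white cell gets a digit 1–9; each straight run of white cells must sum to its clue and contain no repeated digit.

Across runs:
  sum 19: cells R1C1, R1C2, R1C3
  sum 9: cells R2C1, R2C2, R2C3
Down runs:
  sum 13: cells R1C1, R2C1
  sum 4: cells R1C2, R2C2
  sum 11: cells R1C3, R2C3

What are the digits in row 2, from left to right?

4 in 2 cells must be {1,3}.
The 19 across and the 4 down share only 3, so R1C2 = 3.
R2C2 = 4 − 3 = 1 completes the 4 down.
Nothing is forced directly, so branch on R2C1, whose candidates are 5 or 6. If R2C1 = 5: then R1C1 would have to be in {7,9} for the 19 across but in {8} for the 13 down — contradiction. So R2C1 = 6.
R1C1 = 13 − 6 = 7 completes the 13 down.
R1C3 = 19 − 10 = 9 completes the 19 across.
R2C3 = 9 − 7 = 2 completes the 9 across.

6 1 2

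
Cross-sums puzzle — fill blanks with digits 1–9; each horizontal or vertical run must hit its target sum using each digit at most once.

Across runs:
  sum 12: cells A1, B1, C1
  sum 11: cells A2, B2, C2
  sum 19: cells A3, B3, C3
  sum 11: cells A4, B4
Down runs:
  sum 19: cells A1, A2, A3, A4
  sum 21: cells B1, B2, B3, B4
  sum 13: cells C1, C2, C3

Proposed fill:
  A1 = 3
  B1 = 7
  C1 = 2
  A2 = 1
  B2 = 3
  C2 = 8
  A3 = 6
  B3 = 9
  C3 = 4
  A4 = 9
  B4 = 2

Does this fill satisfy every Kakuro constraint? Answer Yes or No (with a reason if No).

No — the down run C1–C3 sums to 14, not 13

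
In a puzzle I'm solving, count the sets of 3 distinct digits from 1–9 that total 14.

3 distinct digits from 1–9 sum between 6 and 24.

8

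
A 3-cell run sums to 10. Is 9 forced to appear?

No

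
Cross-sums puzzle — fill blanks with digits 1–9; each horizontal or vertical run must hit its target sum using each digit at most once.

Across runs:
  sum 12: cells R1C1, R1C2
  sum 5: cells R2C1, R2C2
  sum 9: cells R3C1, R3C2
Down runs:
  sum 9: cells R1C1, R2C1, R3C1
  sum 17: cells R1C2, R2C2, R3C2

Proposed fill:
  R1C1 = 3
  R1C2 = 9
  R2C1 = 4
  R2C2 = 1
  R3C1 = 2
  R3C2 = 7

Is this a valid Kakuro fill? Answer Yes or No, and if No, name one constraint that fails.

Yes

Across: 3+9=12; 4+1=5; 2+7=9. Down: 3+4+2=9; 9+1+7=17. No digit repeats within any run.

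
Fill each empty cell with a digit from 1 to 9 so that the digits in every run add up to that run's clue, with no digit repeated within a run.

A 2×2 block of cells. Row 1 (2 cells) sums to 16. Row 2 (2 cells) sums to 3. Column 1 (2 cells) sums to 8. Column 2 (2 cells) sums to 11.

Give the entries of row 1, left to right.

7 9

16 in 2 cells must be {7,9}; 3 in 2 cells must be {1,2}.
The 16 across and the 8 down share only 7, so (1,1) = 7.
(1,2) = 16 − 7 = 9 completes the 16 across.
(2,1) = 8 − 7 = 1 completes the 8 down.
(2,2) = 3 − 1 = 2 completes the 3 across.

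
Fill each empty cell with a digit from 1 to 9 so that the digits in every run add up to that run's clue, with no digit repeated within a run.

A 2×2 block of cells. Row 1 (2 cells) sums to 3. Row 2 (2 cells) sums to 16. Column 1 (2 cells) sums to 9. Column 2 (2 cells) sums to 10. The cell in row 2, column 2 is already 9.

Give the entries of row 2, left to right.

7 9

3 in 2 cells must be {1,2}; 16 in 2 cells must be {7,9}.
(1,2) = 10 − 9 = 1 completes the 10 down.
(2,1) = 16 − 9 = 7 completes the 16 across.
(1,1) = 3 − 1 = 2 completes the 3 across.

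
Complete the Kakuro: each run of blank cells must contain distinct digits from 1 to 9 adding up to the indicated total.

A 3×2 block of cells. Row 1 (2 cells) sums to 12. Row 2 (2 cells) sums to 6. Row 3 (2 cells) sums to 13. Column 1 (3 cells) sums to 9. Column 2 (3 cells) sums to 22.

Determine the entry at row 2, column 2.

5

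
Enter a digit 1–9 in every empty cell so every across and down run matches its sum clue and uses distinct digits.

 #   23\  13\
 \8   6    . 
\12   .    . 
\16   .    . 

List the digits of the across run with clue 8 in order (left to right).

16 in 2 cells must be {7,9}; 23 in 3 cells must be {6,8,9}.
R1C2 = 8 − 6 = 2 completes the 8 across.
R3C1 = 9: the only remaining digit allowed by both the 16 across and the 23 down.
R3C2 = 16 − 9 = 7 completes the 16 across.
R2C1 = 23 − 15 = 8 completes the 23 down.
R2C2 = 12 − 8 = 4 completes the 12 across.

6 2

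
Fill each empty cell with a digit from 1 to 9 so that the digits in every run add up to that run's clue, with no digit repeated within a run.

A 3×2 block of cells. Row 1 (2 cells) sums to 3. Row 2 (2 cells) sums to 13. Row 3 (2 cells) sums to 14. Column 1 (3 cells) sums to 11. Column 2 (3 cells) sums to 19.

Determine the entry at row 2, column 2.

3 in 2 cells must be {1,2}.
The 3 across and the 19 down share only 2, so (1,2) = 2.
(1,1) = 3 − 2 = 1 completes the 3 across.
Nothing is forced directly, so branch on (2,2), whose candidates are 8 or 9. If (2,2) = 8: then (2,1) would have to be in {5} for the 13 across but in {2,3,4,6,7,8} for the 11 down — contradiction. So (2,2) = 9.
(2,1) = 13 − 9 = 4 completes the 13 across.
(3,1) = 11 − 5 = 6 completes the 11 down.
(3,2) = 14 − 6 = 8 completes the 14 across.

9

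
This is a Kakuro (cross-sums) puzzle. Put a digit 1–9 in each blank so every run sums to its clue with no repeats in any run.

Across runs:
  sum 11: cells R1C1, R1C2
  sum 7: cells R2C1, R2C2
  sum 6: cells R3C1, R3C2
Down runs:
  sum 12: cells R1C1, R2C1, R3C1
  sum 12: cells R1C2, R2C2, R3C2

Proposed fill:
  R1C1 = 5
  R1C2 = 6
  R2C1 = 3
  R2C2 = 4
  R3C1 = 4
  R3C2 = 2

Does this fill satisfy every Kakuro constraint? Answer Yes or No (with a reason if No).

Across: 5+6=11; 3+4=7; 4+2=6. Down: 5+3+4=12; 6+4+2=12. No digit repeats within any run.

Yes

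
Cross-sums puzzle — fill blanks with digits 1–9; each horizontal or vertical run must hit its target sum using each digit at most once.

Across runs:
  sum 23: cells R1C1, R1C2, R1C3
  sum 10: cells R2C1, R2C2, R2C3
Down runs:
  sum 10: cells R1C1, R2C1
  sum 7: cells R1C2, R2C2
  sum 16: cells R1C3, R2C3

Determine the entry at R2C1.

2

23 in 3 cells must be {6,8,9}; 16 in 2 cells must be {7,9}.
The 23 across and the 7 down share only 6, so R1C2 = 6.
Given what's placed, R1C3 must be 9 to fit the 23 across and 16 down.
R2C2 = 7 − 6 = 1 completes the 7 down.
R2C3 = 16 − 9 = 7 completes the 16 down.
R1C1 = 23 − 15 = 8 completes the 23 across.
R2C1 = 10 − 8 = 2 completes the 10 across.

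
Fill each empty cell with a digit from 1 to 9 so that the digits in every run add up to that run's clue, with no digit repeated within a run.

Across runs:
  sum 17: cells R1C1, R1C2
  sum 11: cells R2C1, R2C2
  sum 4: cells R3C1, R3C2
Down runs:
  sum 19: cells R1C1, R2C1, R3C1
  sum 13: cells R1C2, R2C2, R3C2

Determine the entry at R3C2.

17 in 2 cells must be {8,9}; 4 in 2 cells must be {1,3}.
The 4 across and the 19 down share only 3, so R3C1 = 3.
R3C2 = 4 − 3 = 1 completes the 4 across.
Given what's placed, R1C1 must be 9 to fit the 17 across and 19 down.
R1C2 = 17 − 9 = 8 completes the 17 across.
R2C1 = 19 − 12 = 7 completes the 19 down.
R2C2 = 11 − 7 = 4 completes the 11 across.

1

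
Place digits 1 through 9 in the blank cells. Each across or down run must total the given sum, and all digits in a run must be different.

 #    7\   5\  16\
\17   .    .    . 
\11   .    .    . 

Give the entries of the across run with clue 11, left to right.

1 3 7

16 in 2 cells must be {7,9}.
The 11 across and the 16 down share only 7, so R2C3 = 7.
R1C3 = 16 − 7 = 9 completes the 16 down.
Nothing is forced directly, so branch on R2C1, whose candidates are 1 or 3. If R2C1 = 3: then R1C1 would have to be in {1,2,3,5,6,7} for the 17 across but in {4} for the 7 down — contradiction. So R2C1 = 1.
R1C1 = 7 − 1 = 6 completes the 7 down.
R1C2 = 17 − 15 = 2 completes the 17 across.
R2C2 = 11 − 8 = 3 completes the 11 across.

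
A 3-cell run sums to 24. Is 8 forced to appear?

The only way to make 24 from 3 distinct digits is {7,8,9}, which contains 8.

Yes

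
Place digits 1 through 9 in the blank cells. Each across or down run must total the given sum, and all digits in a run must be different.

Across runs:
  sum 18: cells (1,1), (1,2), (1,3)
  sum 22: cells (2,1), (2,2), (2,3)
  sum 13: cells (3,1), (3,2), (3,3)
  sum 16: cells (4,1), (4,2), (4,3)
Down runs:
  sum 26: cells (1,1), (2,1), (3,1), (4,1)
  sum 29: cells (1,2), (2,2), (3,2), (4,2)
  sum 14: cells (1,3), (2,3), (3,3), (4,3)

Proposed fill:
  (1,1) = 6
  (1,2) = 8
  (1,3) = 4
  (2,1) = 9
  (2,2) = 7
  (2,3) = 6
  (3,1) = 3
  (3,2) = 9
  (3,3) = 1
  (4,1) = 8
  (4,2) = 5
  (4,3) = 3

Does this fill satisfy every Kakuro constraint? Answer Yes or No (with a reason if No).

Yes

Across: 6+8+4=18; 9+7+6=22; 3+9+1=13; 8+5+3=16. Down: 6+9+3+8=26; 8+7+9+5=29; 4+6+1+3=14. No digit repeats within any run.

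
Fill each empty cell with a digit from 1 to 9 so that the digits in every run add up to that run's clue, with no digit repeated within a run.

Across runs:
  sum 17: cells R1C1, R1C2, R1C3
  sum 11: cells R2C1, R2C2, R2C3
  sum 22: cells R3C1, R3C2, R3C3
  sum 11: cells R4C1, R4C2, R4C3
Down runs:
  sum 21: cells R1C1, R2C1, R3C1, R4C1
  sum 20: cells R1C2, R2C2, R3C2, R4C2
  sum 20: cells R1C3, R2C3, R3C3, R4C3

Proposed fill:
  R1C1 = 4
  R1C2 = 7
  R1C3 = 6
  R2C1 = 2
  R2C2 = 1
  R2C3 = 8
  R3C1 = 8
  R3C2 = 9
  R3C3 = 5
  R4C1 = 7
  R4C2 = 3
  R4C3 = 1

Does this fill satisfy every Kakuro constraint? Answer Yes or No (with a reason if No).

Across: 4+7+6=17; 2+1+8=11; 8+9+5=22; 7+3+1=11. Down: 4+2+8+7=21; 7+1+9+3=20; 6+8+5+1=20. No digit repeats within any run.

Yes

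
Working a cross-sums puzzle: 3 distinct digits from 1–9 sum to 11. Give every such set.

{1,2,8}; {1,3,7}; {1,4,6}; {2,3,6}; {2,4,5}

3 distinct digits from 1–9 sum between 6 and 24.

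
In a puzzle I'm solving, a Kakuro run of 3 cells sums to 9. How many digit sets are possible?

3 distinct digits from 1–9 sum between 6 and 24.
Enumerating: {1,2,6}, {1,3,5}, {2,3,4}.

3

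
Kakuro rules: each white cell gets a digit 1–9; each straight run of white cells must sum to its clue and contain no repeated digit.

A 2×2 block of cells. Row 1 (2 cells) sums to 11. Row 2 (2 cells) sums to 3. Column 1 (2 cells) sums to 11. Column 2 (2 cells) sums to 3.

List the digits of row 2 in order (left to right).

3 in 2 cells must be {1,2}.
The 11 across and the 3 down share only 2, so (1,2) = 2.
The 3 across and the 11 down share only 2, so (2,1) = 2.
(2,2) = 3 − 2 = 1 completes the 3 across.
(1,1) = 11 − 2 = 9 completes the 11 across.

2, 1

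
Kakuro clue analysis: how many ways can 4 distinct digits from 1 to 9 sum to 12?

2

4 distinct digits from 1–9 sum between 10 and 30.
Enumerating: {1,2,3,6}, {1,2,4,5}.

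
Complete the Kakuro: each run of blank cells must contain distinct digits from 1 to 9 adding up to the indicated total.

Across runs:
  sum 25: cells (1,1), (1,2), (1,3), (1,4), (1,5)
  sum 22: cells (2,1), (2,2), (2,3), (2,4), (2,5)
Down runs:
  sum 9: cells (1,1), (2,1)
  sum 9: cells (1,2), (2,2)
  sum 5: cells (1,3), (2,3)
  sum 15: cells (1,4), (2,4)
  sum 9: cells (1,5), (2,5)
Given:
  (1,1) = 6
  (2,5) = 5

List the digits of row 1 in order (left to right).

6, 5, 3, 7, 4

(1,5) = 9 − 5 = 4 completes the 9 down.
(2,1) = 9 − 6 = 3 completes the 9 down.
Nothing is forced directly, so branch on (2,3), whose candidates are 1 or 2 or 4. If (2,3) = 1: then (1,3) would have to be in {1,2,3,5,7,8,9} for the 25 across but in {4} for the 5 down — contradiction. If (2,3) = 4: that forces (1,3) = 1, (1,4) = 9, after which (2,4) would have to be in {1,2,8,9} for the 22 across but in {6} for the 15 down — contradiction. So (2,3) = 2.
(1,3) = 5 − 2 = 3 completes the 5 down.
(1,4) = 7: the only remaining digit allowed by both the 25 across and the 15 down.
(2,4) = 15 − 7 = 8 completes the 15 down.
(1,2) = 25 − 20 = 5 completes the 25 across.
(2,2) = 22 − 18 = 4 completes the 22 across.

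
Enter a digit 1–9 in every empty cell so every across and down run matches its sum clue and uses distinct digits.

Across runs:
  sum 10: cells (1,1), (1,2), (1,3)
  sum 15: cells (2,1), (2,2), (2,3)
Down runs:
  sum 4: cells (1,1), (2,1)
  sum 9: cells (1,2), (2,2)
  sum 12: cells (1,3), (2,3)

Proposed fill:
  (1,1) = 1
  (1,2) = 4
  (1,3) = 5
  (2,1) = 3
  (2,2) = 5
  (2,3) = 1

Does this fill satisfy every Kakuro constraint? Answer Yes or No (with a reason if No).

No — the across run (2,1)–(2,3) sums to 9, not 15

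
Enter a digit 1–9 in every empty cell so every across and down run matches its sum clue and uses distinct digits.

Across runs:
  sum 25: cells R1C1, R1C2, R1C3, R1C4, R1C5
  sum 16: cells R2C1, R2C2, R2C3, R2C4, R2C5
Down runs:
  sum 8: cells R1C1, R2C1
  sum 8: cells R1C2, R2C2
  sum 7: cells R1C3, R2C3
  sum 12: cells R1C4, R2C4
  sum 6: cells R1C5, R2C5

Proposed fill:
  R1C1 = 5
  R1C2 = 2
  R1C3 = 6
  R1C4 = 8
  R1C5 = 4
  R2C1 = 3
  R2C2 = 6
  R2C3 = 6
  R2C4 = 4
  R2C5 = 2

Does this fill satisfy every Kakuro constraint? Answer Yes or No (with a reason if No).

No — the down run R1C3–R2C3 sums to 12, not 7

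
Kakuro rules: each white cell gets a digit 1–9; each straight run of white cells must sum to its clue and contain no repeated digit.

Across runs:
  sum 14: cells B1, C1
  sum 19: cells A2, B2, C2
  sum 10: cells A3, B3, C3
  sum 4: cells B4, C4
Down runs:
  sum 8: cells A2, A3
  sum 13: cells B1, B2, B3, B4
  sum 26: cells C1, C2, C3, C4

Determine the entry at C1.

9

4 in 2 cells must be {1,3}.
Only 3 fits C4 under both its across sum 4 and down sum 26.
Given what's placed, C3 must be 6 to fit the 10 across and 26 down.
B4 = 4 − 3 = 1 completes the 4 across.
B3 = 3: the only remaining digit allowed by both the 10 across and the 13 down.
Given what's placed, B1 must be 5 to fit the 14 across and 13 down.
C1 = 14 − 5 = 9 completes the 14 across.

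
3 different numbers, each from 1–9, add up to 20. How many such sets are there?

3 distinct digits from 1–9 sum between 6 and 24.
Enumerating: {3,8,9}, {4,7,9}, {5,6,9}, {5,7,8}.

4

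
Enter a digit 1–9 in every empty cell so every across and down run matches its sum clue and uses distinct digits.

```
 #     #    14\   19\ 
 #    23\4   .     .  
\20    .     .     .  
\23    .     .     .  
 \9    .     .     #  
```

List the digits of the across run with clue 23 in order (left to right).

8 6 9

4 in 2 cells must be {1,3}; 23 in 3 cells must be {6,8,9}.
Only 3 fits R1C3 under both its across sum 4 and down sum 19.
Given what's placed, R3C3 must be 9 to fit the 23 across and 19 down.
R1C2 = 4 − 3 = 1 completes the 4 across.
R2C3 = 19 − 12 = 7 completes the 19 down.
No cell is forced outright now. R3C2 can only be 6 or 8 (the digits allowed by both its 23 across and its 14 down). If R3C2 = 8: then R2C2 would have to be in {4,5,8,9} for the 20 across but in {2,3} for the 14 down — contradiction. So R3C2 = 6.
R3C1 = 23 − 15 = 8 completes the 23 across.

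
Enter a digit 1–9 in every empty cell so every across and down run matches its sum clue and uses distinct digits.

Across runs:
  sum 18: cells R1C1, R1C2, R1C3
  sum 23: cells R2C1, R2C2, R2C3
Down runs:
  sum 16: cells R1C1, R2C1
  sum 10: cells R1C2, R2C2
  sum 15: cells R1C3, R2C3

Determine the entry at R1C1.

23 in 3 cells must be {6,8,9}; 16 in 2 cells must be {7,9}.
The 23 across and the 16 down share only 9, so R2C1 = 9.
R1C1 = 16 − 9 = 7 completes the 16 down.
Nothing is forced directly, so branch on R2C2, whose candidates are 6 or 8. If R2C2 = 6: then R1C2 would have to be in {2,3,5,6,8,9} for the 18 across but in {4} for the 10 down — contradiction. So R2C2 = 8.
R1C2 = 10 − 8 = 2 completes the 10 down.
R1C3 = 18 − 9 = 9 completes the 18 across.
R2C3 = 23 − 17 = 6 completes the 23 across.

7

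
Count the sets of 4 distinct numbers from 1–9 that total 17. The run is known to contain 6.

4 distinct digits from 1–9 sum between 10 and 30.
Keeping only sets containing 6.
Enumerating: {1,2,6,8}, {1,3,6,7}, {2,4,5,6}.

3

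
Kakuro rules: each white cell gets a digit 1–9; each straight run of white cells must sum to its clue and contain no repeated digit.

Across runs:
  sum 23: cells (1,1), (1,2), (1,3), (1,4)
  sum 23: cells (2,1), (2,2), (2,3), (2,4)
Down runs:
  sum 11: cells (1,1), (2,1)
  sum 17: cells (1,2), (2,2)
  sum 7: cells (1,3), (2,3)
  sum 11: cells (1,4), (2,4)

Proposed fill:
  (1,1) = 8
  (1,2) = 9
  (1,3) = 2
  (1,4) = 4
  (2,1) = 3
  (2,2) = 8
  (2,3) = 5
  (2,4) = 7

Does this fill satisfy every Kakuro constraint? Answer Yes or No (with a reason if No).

Yes

Across: 8+9+2+4=23; 3+8+5+7=23. Down: 8+3=11; 9+8=17; 2+5=7; 4+7=11. No digit repeats within any run.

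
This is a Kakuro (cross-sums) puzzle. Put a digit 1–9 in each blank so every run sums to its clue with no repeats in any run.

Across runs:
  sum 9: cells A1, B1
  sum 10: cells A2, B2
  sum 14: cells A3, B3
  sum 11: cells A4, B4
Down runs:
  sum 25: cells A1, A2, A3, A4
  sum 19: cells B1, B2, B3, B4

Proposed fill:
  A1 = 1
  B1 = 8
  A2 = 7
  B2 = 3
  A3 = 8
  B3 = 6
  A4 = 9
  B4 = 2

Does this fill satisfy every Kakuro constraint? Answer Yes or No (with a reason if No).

Across: 1+8=9; 7+3=10; 8+6=14; 9+2=11. Down: 1+7+8+9=25; 8+3+6+2=19. No digit repeats within any run.

Yes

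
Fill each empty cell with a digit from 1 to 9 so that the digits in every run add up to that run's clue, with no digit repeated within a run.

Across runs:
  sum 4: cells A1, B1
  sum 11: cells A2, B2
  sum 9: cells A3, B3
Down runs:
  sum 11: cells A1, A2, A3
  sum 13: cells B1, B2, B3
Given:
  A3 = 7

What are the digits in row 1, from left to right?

1 3

4 in 2 cells must be {1,3}.
A2 = 3: the only remaining digit allowed by both the 11 across and the 11 down.
B2 = 11 − 3 = 8 completes the 11 across.
B3 = 9 − 7 = 2 completes the 9 across.
A1 = 11 − 10 = 1 completes the 11 down.
B1 = 4 − 1 = 3 completes the 4 across.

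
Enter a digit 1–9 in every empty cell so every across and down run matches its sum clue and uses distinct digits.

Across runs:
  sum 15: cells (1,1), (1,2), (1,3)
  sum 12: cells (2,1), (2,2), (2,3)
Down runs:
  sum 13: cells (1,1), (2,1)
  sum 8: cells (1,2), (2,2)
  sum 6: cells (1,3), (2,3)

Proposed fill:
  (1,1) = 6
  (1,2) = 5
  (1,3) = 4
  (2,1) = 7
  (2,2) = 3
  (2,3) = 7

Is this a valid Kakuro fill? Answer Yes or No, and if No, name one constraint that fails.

No — the across run (2,1)–(2,3) sums to 17, not 12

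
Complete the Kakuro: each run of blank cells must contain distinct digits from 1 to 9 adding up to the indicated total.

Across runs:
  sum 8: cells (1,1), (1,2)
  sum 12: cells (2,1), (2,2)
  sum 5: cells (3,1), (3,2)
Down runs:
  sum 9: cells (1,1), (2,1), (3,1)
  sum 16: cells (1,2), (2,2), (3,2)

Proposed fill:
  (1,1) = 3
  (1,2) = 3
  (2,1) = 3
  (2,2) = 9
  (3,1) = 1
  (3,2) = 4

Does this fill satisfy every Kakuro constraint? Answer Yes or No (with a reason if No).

No — the down run (1,1)–(3,1) sums to 7, not 9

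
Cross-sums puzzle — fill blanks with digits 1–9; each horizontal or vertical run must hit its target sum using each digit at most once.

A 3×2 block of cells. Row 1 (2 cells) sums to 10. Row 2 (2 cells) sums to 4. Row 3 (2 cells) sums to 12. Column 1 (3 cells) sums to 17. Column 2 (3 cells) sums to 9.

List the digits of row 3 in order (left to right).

7 5

4 in 2 cells must be {1,3}.
Nothing is forced directly, so branch on (3,2), whose candidates are 3 or 4 or 5. If (3,2) = 3: that forces (2,2) = 1, (3,1) = 9, after which (1,2) would have to be in {1,2,3,4,6,7,8,9} for the 10 across but in {5} for the 9 down — contradiction. If (3,2) = 4: that forces (2,2) = 3, (3,1) = 8, (1,2) = 2, after which (2,1) would have to be in {1} for the 4 across but in {2,3,4,5,6,7} for the 17 down — contradiction. So (3,2) = 5.
(3,1) = 12 − 5 = 7 completes the 12 across.
Given what's placed, (2,1) must be 1 to fit the 4 across and 17 down.
(2,2) = 4 − 1 = 3 completes the 4 across.
(1,1) = 17 − 8 = 9 completes the 17 down.
(1,2) = 10 − 9 = 1 completes the 10 across.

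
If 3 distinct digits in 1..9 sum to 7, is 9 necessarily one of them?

The only way to make 7 from 3 distinct digits is {1,2,4}, which does not contain 9.

No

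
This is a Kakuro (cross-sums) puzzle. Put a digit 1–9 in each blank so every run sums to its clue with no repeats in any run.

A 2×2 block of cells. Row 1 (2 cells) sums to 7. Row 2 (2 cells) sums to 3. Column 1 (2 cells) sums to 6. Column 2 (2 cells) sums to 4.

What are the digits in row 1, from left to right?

3 in 2 cells must be {1,2}; 4 in 2 cells must be {1,3}.
The 3 across and the 4 down share only 1, so (2,2) = 1.
(1,2) = 4 − 1 = 3 completes the 4 down.
(2,1) = 3 − 1 = 2 completes the 3 across.
(1,1) = 7 − 3 = 4 completes the 7 across.

4 3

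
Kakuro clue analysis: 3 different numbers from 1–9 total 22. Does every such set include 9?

Yes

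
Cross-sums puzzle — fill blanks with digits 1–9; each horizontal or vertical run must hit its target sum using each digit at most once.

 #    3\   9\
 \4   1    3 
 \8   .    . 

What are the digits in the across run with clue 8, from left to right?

4 in 2 cells must be {1,3}; 3 in 2 cells must be {1,2}.
R2C1 = 3 − 1 = 2 completes the 3 down.
R2C2 = 8 − 2 = 6 completes the 8 across.

2, 6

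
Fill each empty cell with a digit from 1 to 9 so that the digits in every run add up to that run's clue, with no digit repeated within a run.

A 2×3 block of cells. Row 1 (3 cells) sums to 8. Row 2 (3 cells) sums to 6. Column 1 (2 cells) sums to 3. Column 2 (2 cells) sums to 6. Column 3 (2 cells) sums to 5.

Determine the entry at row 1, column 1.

1

6 in 3 cells must be {1,2,3}; 3 in 2 cells must be {1,2}.
Nothing is forced directly, so branch on (1,1), whose candidates are 1 or 2. If (1,1) = 2: that forces (1,3) = 1, (2,1) = 1, (2,2) = 2, after which (2,3) would have to be in {3} for the 6 across but in {4} for the 5 down — contradiction. So (1,1) = 1.
(2,1) = 3 − 1 = 2 completes the 3 down.
Given what's placed, (2,2) must be 1 to fit the 6 across and 6 down.
(2,3) = 6 − 3 = 3 completes the 6 across.
(1,2) = 6 − 1 = 5 completes the 6 down.
(1,3) = 8 − 6 = 2 completes the 8 across.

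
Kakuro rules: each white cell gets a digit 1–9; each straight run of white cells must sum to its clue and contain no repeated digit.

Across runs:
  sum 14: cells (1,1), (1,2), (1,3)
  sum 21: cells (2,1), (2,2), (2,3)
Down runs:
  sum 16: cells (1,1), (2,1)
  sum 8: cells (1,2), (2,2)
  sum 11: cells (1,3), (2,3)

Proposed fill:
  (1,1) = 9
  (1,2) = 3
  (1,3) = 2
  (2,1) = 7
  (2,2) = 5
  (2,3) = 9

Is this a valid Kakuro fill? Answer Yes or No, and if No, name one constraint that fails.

Across: 9+3+2=14; 7+5+9=21. Down: 9+7=16; 3+5=8; 2+9=11. No digit repeats within any run.

Yes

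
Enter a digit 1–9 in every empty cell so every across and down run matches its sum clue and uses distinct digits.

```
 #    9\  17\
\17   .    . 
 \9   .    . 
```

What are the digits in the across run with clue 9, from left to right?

1 8

17 in 2 cells must be {8,9}.
The 17 across and the 9 down share only 8, so R1C1 = 8.
R1C2 = 17 − 8 = 9 completes the 17 across.
R2C1 = 9 − 8 = 1 completes the 9 down.
R2C2 = 9 − 1 = 8 completes the 9 across.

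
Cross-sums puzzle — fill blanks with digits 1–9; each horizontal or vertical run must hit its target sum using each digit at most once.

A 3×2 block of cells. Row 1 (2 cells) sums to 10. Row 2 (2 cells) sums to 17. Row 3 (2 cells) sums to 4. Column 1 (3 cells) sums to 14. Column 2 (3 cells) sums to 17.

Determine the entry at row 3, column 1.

17 in 2 cells must be {8,9}; 4 in 2 cells must be {1,3}.
Nothing is forced directly, so branch on (3,1), whose candidates are 1 or 3. If (3,1) = 3: that forces (2,1) = 9, (2,2) = 8, after which (3,2) would have to be in {1} for the 4 across but in {2,3,4,5,6,7} for the 17 down — contradiction. So (3,1) = 1.
(3,2) = 4 − 1 = 3 completes the 4 across.
Nothing is forced directly, so branch on (2,1), whose candidates are 8 or 9. If (2,1) = 8: then (1,1) would have to be in {1,2,3,4,6,7,8,9} for the 10 across but in {5} for the 14 down — contradiction. So (2,1) = 9.
(1,1) = 14 − 10 = 4 completes the 14 down.
(1,2) = 10 − 4 = 6 completes the 10 across.
(2,2) = 17 − 9 = 8 completes the 17 across.

1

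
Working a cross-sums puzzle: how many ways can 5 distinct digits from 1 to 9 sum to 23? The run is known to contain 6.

5 distinct digits from 1–9 sum between 15 and 35.
Keeping only sets containing 6.
Enumerating: {1,2,5,6,9}, {1,3,4,6,9}, {1,3,5,6,8}, {1,4,5,6,7}, {2,3,4,6,8}, {2,3,5,6,7}.

6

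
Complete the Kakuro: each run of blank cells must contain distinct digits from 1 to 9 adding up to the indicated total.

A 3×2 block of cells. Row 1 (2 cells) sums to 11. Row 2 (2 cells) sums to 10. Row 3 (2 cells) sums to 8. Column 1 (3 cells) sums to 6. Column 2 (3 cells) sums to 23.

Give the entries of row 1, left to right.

6 in 3 cells must be {1,2,3}; 23 in 3 cells must be {6,8,9}.
The 8 across and the 23 down share only 6, so (3,2) = 6.
(3,1) = 8 − 6 = 2 completes the 8 across.
Given what's placed, (1,1) must be 3 to fit the 11 across and 6 down.
(1,2) = 11 − 3 = 8 completes the 11 across.
(2,1) = 6 − 5 = 1 completes the 6 down.
(2,2) = 10 − 1 = 9 completes the 10 across.

3 8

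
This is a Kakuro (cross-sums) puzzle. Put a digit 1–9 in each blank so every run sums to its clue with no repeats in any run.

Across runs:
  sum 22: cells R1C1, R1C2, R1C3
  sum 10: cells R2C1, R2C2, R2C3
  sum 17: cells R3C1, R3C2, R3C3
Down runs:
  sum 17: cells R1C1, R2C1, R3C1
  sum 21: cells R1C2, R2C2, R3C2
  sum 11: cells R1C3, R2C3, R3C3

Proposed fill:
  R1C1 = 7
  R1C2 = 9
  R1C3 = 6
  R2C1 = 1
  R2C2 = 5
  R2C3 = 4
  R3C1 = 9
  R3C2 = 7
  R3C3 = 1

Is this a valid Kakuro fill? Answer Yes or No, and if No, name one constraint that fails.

Yes

Across: 7+9+6=22; 1+5+4=10; 9+7+1=17. Down: 7+1+9=17; 9+5+7=21; 6+4+1=11. No digit repeats within any run.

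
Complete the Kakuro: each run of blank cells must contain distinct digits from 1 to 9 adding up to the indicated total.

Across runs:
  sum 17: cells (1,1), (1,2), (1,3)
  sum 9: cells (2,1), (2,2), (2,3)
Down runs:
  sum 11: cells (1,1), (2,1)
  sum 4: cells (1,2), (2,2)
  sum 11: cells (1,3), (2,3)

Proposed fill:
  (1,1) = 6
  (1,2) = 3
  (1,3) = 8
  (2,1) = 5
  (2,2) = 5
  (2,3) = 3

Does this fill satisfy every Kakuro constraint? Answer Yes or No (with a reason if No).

No — the down run (1,2)–(2,2) sums to 8, not 4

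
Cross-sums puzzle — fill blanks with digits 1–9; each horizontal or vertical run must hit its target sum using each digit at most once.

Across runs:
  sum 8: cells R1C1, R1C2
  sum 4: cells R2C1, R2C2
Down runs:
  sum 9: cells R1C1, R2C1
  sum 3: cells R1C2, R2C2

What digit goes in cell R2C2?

4 in 2 cells must be {1,3}; 3 in 2 cells must be {1,2}.
The 4 across and the 3 down share only 1, so R2C2 = 1.
R1C2 = 3 − 1 = 2 completes the 3 down.
R2C1 = 4 − 1 = 3 completes the 4 across.
R1C1 = 8 − 2 = 6 completes the 8 across.

1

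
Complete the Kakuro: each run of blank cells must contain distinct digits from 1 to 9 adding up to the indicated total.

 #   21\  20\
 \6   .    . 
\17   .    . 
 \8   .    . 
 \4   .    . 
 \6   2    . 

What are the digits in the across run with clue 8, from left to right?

17 in 2 cells must be {8,9}; 4 in 2 cells must be {1,3}.
R5C2 = 6 − 2 = 4 completes the 6 across.
Given what's placed, R2C2 must be 8 to fit the 17 across and 20 down.
Given what's placed, R4C2 must be 1 to fit the 4 across and 20 down.
R2C1 = 17 − 8 = 9 completes the 17 across.
R4C1 = 4 − 1 = 3 completes the 4 across.
Given what's placed, R1C1 must be 1 to fit the 6 across and 21 down.
R1C2 = 6 − 1 = 5 completes the 6 across.
R3C1 = 21 − 15 = 6 completes the 21 down.
R3C2 = 8 − 6 = 2 completes the 8 across.

6, 2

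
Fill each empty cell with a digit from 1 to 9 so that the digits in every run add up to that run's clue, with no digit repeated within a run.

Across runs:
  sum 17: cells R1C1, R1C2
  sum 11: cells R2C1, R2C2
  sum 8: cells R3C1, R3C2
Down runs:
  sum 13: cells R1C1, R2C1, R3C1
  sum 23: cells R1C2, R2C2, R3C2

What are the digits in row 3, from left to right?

2, 6

17 in 2 cells must be {8,9}; 23 in 3 cells must be {6,8,9}.
The 8 across and the 23 down share only 6, so R3C2 = 6.
R3C1 = 8 − 6 = 2 completes the 8 across.
Given what's placed, R1C1 must be 8 to fit the 17 across and 13 down.
R1C2 = 17 − 8 = 9 completes the 17 across.
R2C1 = 13 − 10 = 3 completes the 13 down.
R2C2 = 11 − 3 = 8 completes the 11 across.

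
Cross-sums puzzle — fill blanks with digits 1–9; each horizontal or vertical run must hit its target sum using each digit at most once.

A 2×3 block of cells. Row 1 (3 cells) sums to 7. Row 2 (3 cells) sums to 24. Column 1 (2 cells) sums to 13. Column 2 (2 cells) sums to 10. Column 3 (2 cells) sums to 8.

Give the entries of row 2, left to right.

9 8 7

7 in 3 cells must be {1,2,4}; 24 in 3 cells must be {7,8,9}.
The 7 across and the 13 down share only 4, so (1,1) = 4.
(2,1) = 13 − 4 = 9 completes the 13 down.
Given what's placed, (2,3) must be 7 to fit the 24 across and 8 down.
(1,3) = 8 − 7 = 1 completes the 8 down.
(2,2) = 24 − 16 = 8 completes the 24 across.
(1,2) = 7 − 5 = 2 completes the 7 across.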